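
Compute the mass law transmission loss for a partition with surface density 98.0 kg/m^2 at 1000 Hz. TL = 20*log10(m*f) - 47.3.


m * f = 98.0 * 1000 = 98000
20*log10(98000) = 99.8245 dB
TL = 99.8245 - 47.3 = 52.525 dB


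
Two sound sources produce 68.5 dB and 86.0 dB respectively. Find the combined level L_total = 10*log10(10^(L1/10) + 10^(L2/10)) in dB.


10^(68.5/10) = 7.07946e+06
10^(86.0/10) = 3.98107e+08
Sum = 7.07946e+06 + 3.98107e+08 = 4.05186e+08
L_total = 10*log10(4.05186e+08) = 86.077 dB


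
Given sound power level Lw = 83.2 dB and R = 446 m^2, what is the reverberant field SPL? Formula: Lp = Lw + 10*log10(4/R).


4/R = 4/446 = 0.00896861
Lp = 83.2 + 10*log10(0.00896861) = 62.727 dB


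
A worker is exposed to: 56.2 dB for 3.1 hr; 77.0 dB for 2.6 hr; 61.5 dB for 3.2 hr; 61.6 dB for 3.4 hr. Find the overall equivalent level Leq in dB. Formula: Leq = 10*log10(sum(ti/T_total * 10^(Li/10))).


T_total = 3.1 + 2.6 + 3.2 + 3.4 = 12.3 hr
(3.1/12.3) * 10^(56.2/10) = 105065
(2.6/12.3) * 10^(77.0/10) = 1.05942e+07
(3.2/12.3) * 10^(61.5/10) = 367489
(3.4/12.3) * 10^(61.6/10) = 399552
Sum = 105065 + 1.05942e+07 + 367489 + 399552 = 1.14663e+07
Leq = 10*log10(1.14663e+07) = 70.594 dB


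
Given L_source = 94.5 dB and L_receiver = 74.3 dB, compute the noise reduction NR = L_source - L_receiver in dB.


NR = L_source - L_receiver (difference between source and receiving room levels)
NR = 94.5 - 74.3 = 20.2 dB


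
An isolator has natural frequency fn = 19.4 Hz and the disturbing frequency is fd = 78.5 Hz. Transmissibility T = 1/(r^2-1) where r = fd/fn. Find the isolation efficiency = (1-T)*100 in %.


r = 78.5 / 19.4 = 4.04639
r^2 - 1 = 4.04639^2 - 1 = 15.3733
T = 1/15.3733 = 0.0650478
Efficiency = (1 - 0.0650478)*100 = 93.495 %


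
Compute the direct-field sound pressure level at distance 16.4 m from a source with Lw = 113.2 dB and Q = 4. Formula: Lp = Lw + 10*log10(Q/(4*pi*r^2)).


4*pi*r^2 = 4*pi*16.4^2 = 3379.85 m^2
Q / (4*pi*r^2) = 4 / 3379.85 = 0.00118348
Lp = 113.2 + 10*log10(0.00118348) = 83.932 dB


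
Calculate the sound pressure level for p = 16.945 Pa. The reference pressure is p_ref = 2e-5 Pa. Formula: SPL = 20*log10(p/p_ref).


p / p_ref = 16.945 / 2e-5 = 847250
SPL = 20 * log10(847250) = 118.56 dB


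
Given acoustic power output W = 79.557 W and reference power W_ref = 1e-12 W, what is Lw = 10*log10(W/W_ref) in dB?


W / W_ref = 79.557 / 1e-12 = 7.9557e+13
Lw = 10 * log10(7.9557e+13) = 139.01 dB


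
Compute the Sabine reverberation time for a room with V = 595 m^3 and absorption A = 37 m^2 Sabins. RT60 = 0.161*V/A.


RT60 = 0.161 * 595 / 37 = 2.5891 s


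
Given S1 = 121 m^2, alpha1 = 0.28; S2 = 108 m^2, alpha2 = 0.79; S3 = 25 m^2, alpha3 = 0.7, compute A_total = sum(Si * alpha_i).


121 * 0.28 = 33.88
108 * 0.79 = 85.32
25 * 0.7 = 17.5
A_total = 33.88 + 85.32 + 17.5 = 136.7 m^2


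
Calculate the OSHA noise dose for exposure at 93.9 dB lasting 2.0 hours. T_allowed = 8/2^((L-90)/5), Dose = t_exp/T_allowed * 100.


T_allowed = 8 / 2^((93.9 - 90)/5) = 4.65893 hr
Dose = 2.0 / 4.65893 * 100 = 42.928 %


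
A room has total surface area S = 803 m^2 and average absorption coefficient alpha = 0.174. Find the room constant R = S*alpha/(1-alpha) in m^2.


R = 803 * 0.174 / (1 - 0.174) = 169.15 m^2


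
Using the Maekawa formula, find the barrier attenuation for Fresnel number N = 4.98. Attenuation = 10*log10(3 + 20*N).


3 + 20*N = 3 + 20*4.98 = 102.6
Att = 10*log10(102.6) = 20.111 dB


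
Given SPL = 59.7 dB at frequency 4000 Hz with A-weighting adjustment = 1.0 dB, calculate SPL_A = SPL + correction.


A-weighting table: 4000 Hz -> 1.0 dB correction
SPL_A = SPL + correction = 59.7 + (1.0) = 60.7 dBA


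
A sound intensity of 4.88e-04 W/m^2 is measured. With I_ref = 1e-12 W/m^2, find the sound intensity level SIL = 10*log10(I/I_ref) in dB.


I / I_ref = 4.88e-04 / 1e-12 = 4.88e+08
SIL = 10 * log10(4.88e+08) = 86.884 dB


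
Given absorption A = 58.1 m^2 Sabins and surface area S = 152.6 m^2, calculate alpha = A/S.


Absorption coefficient = absorbed power / incident power
alpha = A / S = 58.1 / 152.6 = 0.38073


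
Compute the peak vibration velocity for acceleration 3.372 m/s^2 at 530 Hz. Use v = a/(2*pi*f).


omega = 2*pi*f = 2*pi*530 = 3330.09 rad/s
v = a / omega = 3.372 / 3330.09 = 0.0010126 m/s


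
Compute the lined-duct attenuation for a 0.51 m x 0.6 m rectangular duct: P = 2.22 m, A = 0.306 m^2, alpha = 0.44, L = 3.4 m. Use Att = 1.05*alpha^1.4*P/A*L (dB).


alpha^1.4 = 0.44^1.4 = 0.316835
Attenuation rate = 1.05 * alpha^1.4 * P / A
= 1.05 * 0.316835 * 2.22 / 0.306 = 2.41354 dB/m
Total Att = 2.41354 * 3.4 = 8.206 dB


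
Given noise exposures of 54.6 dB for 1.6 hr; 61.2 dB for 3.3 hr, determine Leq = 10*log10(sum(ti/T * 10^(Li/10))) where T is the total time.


T_total = 1.6 + 3.3 = 4.9 hr
(1.6/4.9) * 10^(54.6/10) = 94172.5
(3.3/4.9) * 10^(61.2/10) = 887806
Sum = 94172.5 + 887806 = 981978
Leq = 10*log10(981978) = 59.921 dB


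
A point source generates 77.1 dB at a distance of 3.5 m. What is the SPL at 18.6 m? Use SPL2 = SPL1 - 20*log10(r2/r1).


r2/r1 = 18.6/3.5 = 5.31429
Correction = 20*log10(5.31429) = 14.5089 dB
SPL2 = 77.1 - 14.5089 = 62.591 dB


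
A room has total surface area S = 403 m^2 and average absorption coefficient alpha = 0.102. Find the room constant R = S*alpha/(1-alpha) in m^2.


R = 403 * 0.102 / (1 - 0.102) = 45.775 m^2


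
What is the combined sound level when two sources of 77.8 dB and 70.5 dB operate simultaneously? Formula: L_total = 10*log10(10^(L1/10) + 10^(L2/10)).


10^(77.8/10) = 6.0256e+07
10^(70.5/10) = 1.12202e+07
Sum = 6.0256e+07 + 1.12202e+07 = 7.14762e+07
L_total = 10*log10(7.14762e+07) = 78.542 dB


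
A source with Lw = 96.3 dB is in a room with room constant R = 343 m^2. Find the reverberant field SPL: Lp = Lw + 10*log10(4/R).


4/R = 4/343 = 0.0116618
Lp = 96.3 + 10*log10(0.0116618) = 76.968 dB


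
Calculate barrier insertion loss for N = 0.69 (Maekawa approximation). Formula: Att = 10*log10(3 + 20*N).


3 + 20*N = 3 + 20*0.69 = 16.8
Att = 10*log10(16.8) = 12.253 dB


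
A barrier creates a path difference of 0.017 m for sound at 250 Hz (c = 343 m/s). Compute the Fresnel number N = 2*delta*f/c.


N = 2*delta*f/c = 2*delta/lambda, where lambda = c/f
lambda = 343 / 250 = 1.372 m
N = 2 * 0.017 / 1.372 = 0.024781


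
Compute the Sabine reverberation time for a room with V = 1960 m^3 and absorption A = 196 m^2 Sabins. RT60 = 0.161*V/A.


RT60 = 0.161 * 1960 / 196 = 1.61 s


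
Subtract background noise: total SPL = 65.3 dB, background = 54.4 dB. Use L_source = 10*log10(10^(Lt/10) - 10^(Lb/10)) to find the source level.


10^(65.3/10) = 3.38844e+06
10^(54.4/10) = 275423
Difference = 3.38844e+06 - 275423 = 3.11302e+06
L_source = 10*log10(3.11302e+06) = 64.932 dB


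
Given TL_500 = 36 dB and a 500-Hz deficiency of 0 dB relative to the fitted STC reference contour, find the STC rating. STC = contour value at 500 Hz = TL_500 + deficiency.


By ASTM E413, STC = value of the fitted reference contour at 500 Hz.
Contour value at 500 Hz = TL_500 + deficiency = 36 + 0 = 36
STC = 36


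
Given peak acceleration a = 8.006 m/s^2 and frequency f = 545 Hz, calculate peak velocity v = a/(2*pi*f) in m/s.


omega = 2*pi*f = 2*pi*545 = 3424.34 rad/s
v = a / omega = 8.006 / 3424.34 = 0.002338 m/s


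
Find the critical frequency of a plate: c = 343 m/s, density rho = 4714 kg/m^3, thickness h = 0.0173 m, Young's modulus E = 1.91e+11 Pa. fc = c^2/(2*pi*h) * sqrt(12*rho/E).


12*rho/E = 12*4714/1.91e+11 = 2.96168e-07
sqrt(12*rho/E) = sqrt(2.96168e-07) = 0.000544213
c^2/(2*pi*h) = 343^2/(2*pi*0.0173) = 1.08234e+06
fc = 1.08234e+06 * 0.000544213 = 589.02 Hz


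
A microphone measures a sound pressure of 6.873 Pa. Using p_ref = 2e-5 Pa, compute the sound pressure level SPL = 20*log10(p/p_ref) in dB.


p / p_ref = 6.873 / 2e-5 = 343650
SPL = 20 * log10(343650) = 110.72 dB


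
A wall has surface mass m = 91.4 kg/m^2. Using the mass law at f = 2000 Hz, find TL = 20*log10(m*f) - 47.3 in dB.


m * f = 91.4 * 2000 = 182800
20*log10(182800) = 105.24 dB
TL = 105.24 - 47.3 = 57.94 dB


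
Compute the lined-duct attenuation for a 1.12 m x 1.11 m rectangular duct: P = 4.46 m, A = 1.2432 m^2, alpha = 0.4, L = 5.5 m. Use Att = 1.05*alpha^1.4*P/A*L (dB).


alpha^1.4 = 0.4^1.4 = 0.277258
Attenuation rate = 1.05 * alpha^1.4 * P / A
= 1.05 * 0.277258 * 4.46 / 1.2432 = 1.0444 dB/m
Total Att = 1.0444 * 5.5 = 5.7442 dB


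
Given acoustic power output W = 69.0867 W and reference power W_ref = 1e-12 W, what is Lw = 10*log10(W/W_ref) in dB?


W / W_ref = 69.0867 / 1e-12 = 6.90867e+13
Lw = 10 * log10(6.90867e+13) = 138.39 dB


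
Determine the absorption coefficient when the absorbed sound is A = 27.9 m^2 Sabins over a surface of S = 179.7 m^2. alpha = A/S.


Absorption coefficient = absorbed power / incident power
alpha = A / S = 27.9 / 179.7 = 0.15526


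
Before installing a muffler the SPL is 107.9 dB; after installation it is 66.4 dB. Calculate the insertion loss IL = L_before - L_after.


Insertion loss = SPL without muffler - SPL with muffler
IL = 107.9 - 66.4 = 41.5 dB


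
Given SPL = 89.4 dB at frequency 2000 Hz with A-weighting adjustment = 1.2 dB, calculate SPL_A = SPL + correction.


A-weighting table: 2000 Hz -> 1.2 dB correction
SPL_A = SPL + correction = 89.4 + (1.2) = 90.6 dBA


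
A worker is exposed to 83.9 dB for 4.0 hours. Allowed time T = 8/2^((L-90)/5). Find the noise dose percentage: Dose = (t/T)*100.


T_allowed = 8 / 2^((83.9 - 90)/5) = 18.6357 hr
Dose = 4.0 / 18.6357 * 100 = 21.464 %


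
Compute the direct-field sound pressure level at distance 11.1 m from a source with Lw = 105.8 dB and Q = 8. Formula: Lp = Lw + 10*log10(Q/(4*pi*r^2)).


4*pi*r^2 = 4*pi*11.1^2 = 1548.3 m^2
Q / (4*pi*r^2) = 8 / 1548.3 = 0.00516696
Lp = 105.8 + 10*log10(0.00516696) = 82.932 dB


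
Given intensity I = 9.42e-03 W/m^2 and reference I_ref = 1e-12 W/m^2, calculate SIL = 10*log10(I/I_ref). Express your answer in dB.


I / I_ref = 9.42e-03 / 1e-12 = 9.42e+09
SIL = 10 * log10(9.42e+09) = 99.741 dB


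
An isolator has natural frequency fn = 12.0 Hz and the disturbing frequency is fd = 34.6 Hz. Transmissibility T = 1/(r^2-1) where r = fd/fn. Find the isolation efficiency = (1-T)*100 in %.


r = 34.6 / 12.0 = 2.88333
r^2 - 1 = 2.88333^2 - 1 = 7.31359
T = 1/7.31359 = 0.136732
Efficiency = (1 - 0.136732)*100 = 86.327 %


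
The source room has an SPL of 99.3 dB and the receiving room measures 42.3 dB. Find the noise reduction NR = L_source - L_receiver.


NR = L_source - L_receiver (difference between source and receiving room levels)
NR = 99.3 - 42.3 = 57 dB


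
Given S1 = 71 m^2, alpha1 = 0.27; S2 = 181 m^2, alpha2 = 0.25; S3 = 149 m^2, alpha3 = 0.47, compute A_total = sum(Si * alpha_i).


71 * 0.27 = 19.17
181 * 0.25 = 45.25
149 * 0.47 = 70.03
A_total = 19.17 + 45.25 + 70.03 = 134.45 m^2


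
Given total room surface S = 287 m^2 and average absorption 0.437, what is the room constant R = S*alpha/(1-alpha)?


R = 287 * 0.437 / (1 - 0.437) = 222.77 m^2


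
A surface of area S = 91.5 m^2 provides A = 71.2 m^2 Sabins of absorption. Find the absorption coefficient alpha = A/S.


Absorption coefficient = absorbed power / incident power
alpha = A / S = 71.2 / 91.5 = 0.77814


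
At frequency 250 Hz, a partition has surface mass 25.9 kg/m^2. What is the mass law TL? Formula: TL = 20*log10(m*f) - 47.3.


m * f = 25.9 * 250 = 6475
20*log10(6475) = 76.2248 dB
TL = 76.2248 - 47.3 = 28.925 dB


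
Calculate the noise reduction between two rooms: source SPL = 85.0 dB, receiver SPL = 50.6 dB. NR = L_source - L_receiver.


NR = L_source - L_receiver (difference between source and receiving room levels)
NR = 85.0 - 50.6 = 34.4 dB


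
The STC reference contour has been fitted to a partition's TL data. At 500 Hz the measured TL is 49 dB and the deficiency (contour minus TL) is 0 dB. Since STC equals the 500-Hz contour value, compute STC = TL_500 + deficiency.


By ASTM E413, STC = value of the fitted reference contour at 500 Hz.
Contour value at 500 Hz = TL_500 + deficiency = 49 + 0 = 49
STC = 49


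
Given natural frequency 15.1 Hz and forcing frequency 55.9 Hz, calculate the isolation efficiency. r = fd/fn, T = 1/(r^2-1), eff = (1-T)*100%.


r = 55.9 / 15.1 = 3.70199
r^2 - 1 = 3.70199^2 - 1 = 12.7047
T = 1/12.7047 = 0.078711
Efficiency = (1 - 0.078711)*100 = 92.129 %


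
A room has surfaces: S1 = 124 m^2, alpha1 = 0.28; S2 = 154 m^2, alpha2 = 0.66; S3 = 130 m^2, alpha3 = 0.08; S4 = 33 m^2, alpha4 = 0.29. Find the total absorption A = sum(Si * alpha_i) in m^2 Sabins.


124 * 0.28 = 34.72
154 * 0.66 = 101.64
130 * 0.08 = 10.4
33 * 0.29 = 9.57
A_total = 34.72 + 101.64 + 10.4 + 9.57 = 156.33 m^2


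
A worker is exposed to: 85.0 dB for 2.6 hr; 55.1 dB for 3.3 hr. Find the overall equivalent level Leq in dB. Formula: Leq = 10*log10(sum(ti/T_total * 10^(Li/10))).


T_total = 2.6 + 3.3 = 5.9 hr
(2.6/5.9) * 10^(85.0/10) = 1.39355e+08
(3.3/5.9) * 10^(55.1/10) = 180993
Sum = 1.39355e+08 + 180993 = 1.39536e+08
Leq = 10*log10(1.39536e+08) = 81.447 dB


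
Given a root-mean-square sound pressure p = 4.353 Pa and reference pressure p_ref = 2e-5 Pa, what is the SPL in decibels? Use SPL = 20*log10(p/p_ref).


p / p_ref = 4.353 / 2e-5 = 217650
SPL = 20 * log10(217650) = 106.76 dB


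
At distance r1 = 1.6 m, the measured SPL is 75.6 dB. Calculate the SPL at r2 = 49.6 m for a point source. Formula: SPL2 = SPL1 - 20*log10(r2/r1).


r2/r1 = 49.6/1.6 = 31
Correction = 20*log10(31) = 29.8272 dB
SPL2 = 75.6 - 29.8272 = 45.773 dB


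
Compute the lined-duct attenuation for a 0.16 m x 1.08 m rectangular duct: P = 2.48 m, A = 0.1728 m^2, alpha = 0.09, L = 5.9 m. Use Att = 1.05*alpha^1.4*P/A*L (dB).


alpha^1.4 = 0.09^1.4 = 0.034351
Attenuation rate = 1.05 * alpha^1.4 * P / A
= 1.05 * 0.034351 * 2.48 / 0.1728 = 0.51765 dB/m
Total Att = 0.51765 * 5.9 = 3.0541 dB


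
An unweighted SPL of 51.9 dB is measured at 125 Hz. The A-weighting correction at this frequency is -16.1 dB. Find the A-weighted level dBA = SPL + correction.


A-weighting table: 125 Hz -> -16.1 dB correction
SPL_A = SPL + correction = 51.9 + (-16.1) = 35.8 dBA


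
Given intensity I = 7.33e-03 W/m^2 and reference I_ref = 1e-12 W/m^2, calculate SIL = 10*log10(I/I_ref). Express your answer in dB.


I / I_ref = 7.33e-03 / 1e-12 = 7.33e+09
SIL = 10 * log10(7.33e+09) = 98.651 dB


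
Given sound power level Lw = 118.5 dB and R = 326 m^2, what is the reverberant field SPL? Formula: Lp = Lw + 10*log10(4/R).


4/R = 4/326 = 0.0122699
Lp = 118.5 + 10*log10(0.0122699) = 99.388 dB


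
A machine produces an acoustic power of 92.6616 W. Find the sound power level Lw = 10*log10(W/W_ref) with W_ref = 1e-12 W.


W / W_ref = 92.6616 / 1e-12 = 9.26616e+13
Lw = 10 * log10(9.26616e+13) = 139.67 dB


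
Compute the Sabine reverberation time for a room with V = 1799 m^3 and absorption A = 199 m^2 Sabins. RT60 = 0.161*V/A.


RT60 = 0.161 * 1799 / 199 = 1.4555 s


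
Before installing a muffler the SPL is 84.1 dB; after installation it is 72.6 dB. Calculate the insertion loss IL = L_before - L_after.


Insertion loss = SPL without muffler - SPL with muffler
IL = 84.1 - 72.6 = 11.5 dB


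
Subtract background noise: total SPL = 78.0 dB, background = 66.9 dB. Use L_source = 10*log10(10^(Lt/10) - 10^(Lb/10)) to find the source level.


10^(78.0/10) = 6.30957e+07
10^(66.9/10) = 4.89779e+06
Difference = 6.30957e+07 - 4.89779e+06 = 5.81979e+07
L_source = 10*log10(5.81979e+07) = 77.649 dB


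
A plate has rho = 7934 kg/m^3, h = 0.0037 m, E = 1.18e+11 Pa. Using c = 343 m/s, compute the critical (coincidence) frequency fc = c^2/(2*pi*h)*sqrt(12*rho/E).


12*rho/E = 12*7934/1.18e+11 = 8.06847e-07
sqrt(12*rho/E) = sqrt(8.06847e-07) = 0.000898247
c^2/(2*pi*h) = 343^2/(2*pi*0.0037) = 5.06065e+06
fc = 5.06065e+06 * 0.000898247 = 4545.7 Hz


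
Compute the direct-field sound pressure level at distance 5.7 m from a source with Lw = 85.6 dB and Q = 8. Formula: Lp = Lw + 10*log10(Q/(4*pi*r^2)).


4*pi*r^2 = 4*pi*5.7^2 = 408.281 m^2
Q / (4*pi*r^2) = 8 / 408.281 = 0.0195943
Lp = 85.6 + 10*log10(0.0195943) = 68.521 dB


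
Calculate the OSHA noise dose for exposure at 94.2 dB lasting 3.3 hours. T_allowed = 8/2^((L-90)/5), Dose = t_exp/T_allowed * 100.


T_allowed = 8 / 2^((94.2 - 90)/5) = 4.46915 hr
Dose = 3.3 / 4.46915 * 100 = 73.84 %


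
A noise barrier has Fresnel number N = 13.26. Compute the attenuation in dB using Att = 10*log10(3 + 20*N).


3 + 20*N = 3 + 20*13.26 = 268.2
Att = 10*log10(268.2) = 24.285 dB


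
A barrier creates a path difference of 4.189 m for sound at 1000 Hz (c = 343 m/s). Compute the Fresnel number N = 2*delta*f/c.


N = 2*delta*f/c = 2*delta/lambda, where lambda = c/f
lambda = 343 / 1000 = 0.343 m
N = 2 * 4.189 / 0.343 = 24.426


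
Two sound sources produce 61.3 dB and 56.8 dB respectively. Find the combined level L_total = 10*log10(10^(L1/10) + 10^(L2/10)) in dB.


10^(61.3/10) = 1.34896e+06
10^(56.8/10) = 478630
Sum = 1.34896e+06 + 478630 = 1.82759e+06
L_total = 10*log10(1.82759e+06) = 62.619 dB


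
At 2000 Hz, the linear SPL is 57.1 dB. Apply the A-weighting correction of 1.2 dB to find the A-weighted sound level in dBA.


A-weighting table: 2000 Hz -> 1.2 dB correction
SPL_A = SPL + correction = 57.1 + (1.2) = 58.3 dBA


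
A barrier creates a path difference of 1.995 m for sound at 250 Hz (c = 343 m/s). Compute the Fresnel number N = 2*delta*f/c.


N = 2*delta*f/c = 2*delta/lambda, where lambda = c/f
lambda = 343 / 250 = 1.372 m
N = 2 * 1.995 / 1.372 = 2.9082


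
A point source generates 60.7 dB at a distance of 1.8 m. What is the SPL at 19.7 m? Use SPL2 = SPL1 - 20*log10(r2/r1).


r2/r1 = 19.7/1.8 = 10.9444
Correction = 20*log10(10.9444) = 20.7838 dB
SPL2 = 60.7 - 20.7838 = 39.916 dB


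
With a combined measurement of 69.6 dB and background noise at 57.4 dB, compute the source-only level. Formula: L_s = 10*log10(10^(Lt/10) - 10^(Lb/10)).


10^(69.6/10) = 9.12011e+06
10^(57.4/10) = 549541
Difference = 9.12011e+06 - 549541 = 8.57057e+06
L_source = 10*log10(8.57057e+06) = 69.33 dB


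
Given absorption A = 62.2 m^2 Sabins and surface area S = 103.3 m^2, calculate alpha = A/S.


Absorption coefficient = absorbed power / incident power
alpha = A / S = 62.2 / 103.3 = 0.60213


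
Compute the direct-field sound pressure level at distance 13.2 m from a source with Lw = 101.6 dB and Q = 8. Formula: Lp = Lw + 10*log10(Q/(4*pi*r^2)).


4*pi*r^2 = 4*pi*13.2^2 = 2189.56 m^2
Q / (4*pi*r^2) = 8 / 2189.56 = 0.0036537
Lp = 101.6 + 10*log10(0.0036537) = 77.227 dB


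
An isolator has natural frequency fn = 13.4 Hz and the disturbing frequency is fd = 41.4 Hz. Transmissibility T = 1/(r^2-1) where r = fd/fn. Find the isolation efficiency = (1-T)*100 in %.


r = 41.4 / 13.4 = 3.08955
r^2 - 1 = 3.08955^2 - 1 = 8.54532
T = 1/8.54532 = 0.117023
Efficiency = (1 - 0.117023)*100 = 88.298 %


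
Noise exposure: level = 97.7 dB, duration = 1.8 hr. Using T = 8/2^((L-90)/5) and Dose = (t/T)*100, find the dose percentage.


T_allowed = 8 / 2^((97.7 - 90)/5) = 2.75108 hr
Dose = 1.8 / 2.75108 * 100 = 65.429 %


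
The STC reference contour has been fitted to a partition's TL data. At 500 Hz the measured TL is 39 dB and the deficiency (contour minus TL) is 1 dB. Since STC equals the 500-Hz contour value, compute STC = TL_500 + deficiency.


By ASTM E413, STC = value of the fitted reference contour at 500 Hz.
Contour value at 500 Hz = TL_500 + deficiency = 39 + 1 = 40
STC = 40


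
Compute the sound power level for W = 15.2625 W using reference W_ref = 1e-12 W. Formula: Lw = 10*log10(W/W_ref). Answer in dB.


W / W_ref = 15.2625 / 1e-12 = 1.52625e+13
Lw = 10 * log10(1.52625e+13) = 131.84 dB


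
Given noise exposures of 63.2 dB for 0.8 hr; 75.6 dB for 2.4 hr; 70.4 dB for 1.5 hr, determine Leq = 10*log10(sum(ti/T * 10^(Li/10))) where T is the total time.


T_total = 0.8 + 2.4 + 1.5 = 4.7 hr
(0.8/4.7) * 10^(63.2/10) = 355625
(2.4/4.7) * 10^(75.6/10) = 1.85402e+07
(1.5/4.7) * 10^(70.4/10) = 3.4994e+06
Sum = 355625 + 1.85402e+07 + 3.4994e+06 = 2.23952e+07
Leq = 10*log10(2.23952e+07) = 73.502 dB


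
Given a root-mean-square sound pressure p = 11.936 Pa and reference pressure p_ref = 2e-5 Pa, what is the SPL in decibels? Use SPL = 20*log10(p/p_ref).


p / p_ref = 11.936 / 2e-5 = 596800
SPL = 20 * log10(596800) = 115.52 dB


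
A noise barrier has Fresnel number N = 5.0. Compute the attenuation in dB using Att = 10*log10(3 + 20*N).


3 + 20*N = 3 + 20*5.0 = 103
Att = 10*log10(103) = 20.128 dB


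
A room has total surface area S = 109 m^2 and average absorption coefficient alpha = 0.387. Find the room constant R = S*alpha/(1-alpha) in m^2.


R = 109 * 0.387 / (1 - 0.387) = 68.814 m^2


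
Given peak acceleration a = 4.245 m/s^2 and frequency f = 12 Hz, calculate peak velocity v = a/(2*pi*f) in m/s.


omega = 2*pi*f = 2*pi*12 = 75.3982 rad/s
v = a / omega = 4.245 / 75.3982 = 0.056301 m/s


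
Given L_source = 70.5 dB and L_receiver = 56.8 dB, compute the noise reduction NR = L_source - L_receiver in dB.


NR = L_source - L_receiver (difference between source and receiving room levels)
NR = 70.5 - 56.8 = 13.7 dB


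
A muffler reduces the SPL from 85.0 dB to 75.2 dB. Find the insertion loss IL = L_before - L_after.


Insertion loss = SPL without muffler - SPL with muffler
IL = 85.0 - 75.2 = 9.8 dB


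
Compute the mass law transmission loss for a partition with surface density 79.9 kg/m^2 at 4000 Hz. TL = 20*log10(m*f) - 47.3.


m * f = 79.9 * 4000 = 319600
20*log10(319600) = 110.092 dB
TL = 110.092 - 47.3 = 62.792 dB


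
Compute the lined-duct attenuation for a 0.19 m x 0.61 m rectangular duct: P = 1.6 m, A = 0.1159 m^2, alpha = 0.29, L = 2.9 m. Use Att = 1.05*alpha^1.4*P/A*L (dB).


alpha^1.4 = 0.29^1.4 = 0.176749
Attenuation rate = 1.05 * alpha^1.4 * P / A
= 1.05 * 0.176749 * 1.6 / 0.1159 = 2.56202 dB/m
Total Att = 2.56202 * 2.9 = 7.4299 dB


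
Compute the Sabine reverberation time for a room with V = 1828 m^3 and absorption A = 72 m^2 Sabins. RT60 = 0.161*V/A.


RT60 = 0.161 * 1828 / 72 = 4.0876 s


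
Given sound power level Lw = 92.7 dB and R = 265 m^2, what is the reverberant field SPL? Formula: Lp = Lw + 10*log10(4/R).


4/R = 4/265 = 0.0150943
Lp = 92.7 + 10*log10(0.0150943) = 74.488 dB


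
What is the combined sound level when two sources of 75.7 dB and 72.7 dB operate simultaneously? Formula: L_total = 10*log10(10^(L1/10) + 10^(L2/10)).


10^(75.7/10) = 3.71535e+07
10^(72.7/10) = 1.86209e+07
Sum = 3.71535e+07 + 1.86209e+07 = 5.57744e+07
L_total = 10*log10(5.57744e+07) = 77.464 dB


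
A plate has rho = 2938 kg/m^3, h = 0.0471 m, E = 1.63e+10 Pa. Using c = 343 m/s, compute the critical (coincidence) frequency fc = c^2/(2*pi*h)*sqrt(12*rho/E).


12*rho/E = 12*2938/1.63e+10 = 2.16294e-06
sqrt(12*rho/E) = sqrt(2.16294e-06) = 0.00147069
c^2/(2*pi*h) = 343^2/(2*pi*0.0471) = 397546
fc = 397546 * 0.00147069 = 584.67 Hz


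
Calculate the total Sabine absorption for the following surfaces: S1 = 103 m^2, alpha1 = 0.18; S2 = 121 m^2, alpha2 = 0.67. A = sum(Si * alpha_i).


103 * 0.18 = 18.54
121 * 0.67 = 81.07
A_total = 18.54 + 81.07 = 99.61 m^2


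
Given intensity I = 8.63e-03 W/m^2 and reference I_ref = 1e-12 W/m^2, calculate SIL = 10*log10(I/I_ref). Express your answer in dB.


I / I_ref = 8.63e-03 / 1e-12 = 8.63e+09
SIL = 10 * log10(8.63e+09) = 99.36 dB


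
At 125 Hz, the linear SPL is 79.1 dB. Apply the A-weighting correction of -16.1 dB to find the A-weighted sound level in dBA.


A-weighting table: 125 Hz -> -16.1 dB correction
SPL_A = SPL + correction = 79.1 + (-16.1) = 63 dBA


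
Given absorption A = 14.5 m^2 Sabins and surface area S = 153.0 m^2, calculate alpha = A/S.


Absorption coefficient = absorbed power / incident power
alpha = A / S = 14.5 / 153.0 = 0.094771


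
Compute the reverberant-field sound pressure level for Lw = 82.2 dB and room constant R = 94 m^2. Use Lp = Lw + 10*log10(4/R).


4/R = 4/94 = 0.0425532
Lp = 82.2 + 10*log10(0.0425532) = 68.489 dB


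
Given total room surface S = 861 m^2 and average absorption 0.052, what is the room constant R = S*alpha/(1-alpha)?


R = 861 * 0.052 / (1 - 0.052) = 47.228 m^2


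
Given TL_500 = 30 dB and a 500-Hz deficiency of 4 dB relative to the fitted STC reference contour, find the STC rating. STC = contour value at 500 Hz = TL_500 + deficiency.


By ASTM E413, STC = value of the fitted reference contour at 500 Hz.
Contour value at 500 Hz = TL_500 + deficiency = 30 + 4 = 34
STC = 34


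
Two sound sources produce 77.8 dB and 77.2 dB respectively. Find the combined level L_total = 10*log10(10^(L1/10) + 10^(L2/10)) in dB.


10^(77.8/10) = 6.0256e+07
10^(77.2/10) = 5.24807e+07
Sum = 6.0256e+07 + 5.24807e+07 = 1.12737e+08
L_total = 10*log10(1.12737e+08) = 80.521 dB


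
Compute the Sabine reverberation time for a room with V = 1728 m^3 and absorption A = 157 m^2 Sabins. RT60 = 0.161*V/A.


RT60 = 0.161 * 1728 / 157 = 1.772 s


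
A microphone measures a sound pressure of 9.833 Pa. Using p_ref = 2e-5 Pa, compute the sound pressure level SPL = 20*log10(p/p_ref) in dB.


p / p_ref = 9.833 / 2e-5 = 491650
SPL = 20 * log10(491650) = 113.83 dB


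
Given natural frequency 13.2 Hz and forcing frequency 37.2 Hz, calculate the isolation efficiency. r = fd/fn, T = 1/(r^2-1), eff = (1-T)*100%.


r = 37.2 / 13.2 = 2.81818
r^2 - 1 = 2.81818^2 - 1 = 6.94214
T = 1/6.94214 = 0.144048
Efficiency = (1 - 0.144048)*100 = 85.595 %


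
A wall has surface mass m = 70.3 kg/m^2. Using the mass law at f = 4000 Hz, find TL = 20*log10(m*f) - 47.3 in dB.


m * f = 70.3 * 4000 = 281200
20*log10(281200) = 108.98 dB
TL = 108.98 - 47.3 = 61.68 dB


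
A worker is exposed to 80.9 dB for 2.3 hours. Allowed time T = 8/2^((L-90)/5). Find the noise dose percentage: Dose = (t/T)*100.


T_allowed = 8 / 2^((80.9 - 90)/5) = 28.2465 hr
Dose = 2.3 / 28.2465 * 100 = 8.1426 %


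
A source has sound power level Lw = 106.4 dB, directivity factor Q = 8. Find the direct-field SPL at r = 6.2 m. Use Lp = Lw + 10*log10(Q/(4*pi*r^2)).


4*pi*r^2 = 4*pi*6.2^2 = 483.051 m^2
Q / (4*pi*r^2) = 8 / 483.051 = 0.0165614
Lp = 106.4 + 10*log10(0.0165614) = 88.591 dB


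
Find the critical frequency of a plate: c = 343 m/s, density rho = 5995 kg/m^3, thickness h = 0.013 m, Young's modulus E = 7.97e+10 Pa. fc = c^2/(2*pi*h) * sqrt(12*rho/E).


12*rho/E = 12*5995/7.97e+10 = 9.02635e-07
sqrt(12*rho/E) = sqrt(9.02635e-07) = 0.000950071
c^2/(2*pi*h) = 343^2/(2*pi*0.013) = 1.44034e+06
fc = 1.44034e+06 * 0.000950071 = 1368.4 Hz


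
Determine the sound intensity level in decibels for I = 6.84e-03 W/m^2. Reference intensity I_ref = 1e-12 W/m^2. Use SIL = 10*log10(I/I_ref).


I / I_ref = 6.84e-03 / 1e-12 = 6.84e+09
SIL = 10 * log10(6.84e+09) = 98.351 dB


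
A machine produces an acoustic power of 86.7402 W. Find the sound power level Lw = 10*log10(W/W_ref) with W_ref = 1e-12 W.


W / W_ref = 86.7402 / 1e-12 = 8.67402e+13
Lw = 10 * log10(8.67402e+13) = 139.38 dB


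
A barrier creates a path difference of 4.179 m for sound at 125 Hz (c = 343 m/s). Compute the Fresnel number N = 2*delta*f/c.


N = 2*delta*f/c = 2*delta/lambda, where lambda = c/f
lambda = 343 / 125 = 2.744 m
N = 2 * 4.179 / 2.744 = 3.0459


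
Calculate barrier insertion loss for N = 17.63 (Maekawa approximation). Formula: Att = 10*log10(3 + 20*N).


3 + 20*N = 3 + 20*17.63 = 355.6
Att = 10*log10(355.6) = 25.51 dB


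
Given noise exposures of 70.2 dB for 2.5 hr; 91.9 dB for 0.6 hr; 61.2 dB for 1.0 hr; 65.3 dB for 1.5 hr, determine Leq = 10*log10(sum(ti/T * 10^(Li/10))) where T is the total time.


T_total = 2.5 + 0.6 + 1.0 + 1.5 = 5.6 hr
(2.5/5.6) * 10^(70.2/10) = 4.67468e+06
(0.6/5.6) * 10^(91.9/10) = 1.65945e+08
(1.0/5.6) * 10^(61.2/10) = 235403
(1.5/5.6) * 10^(65.3/10) = 907618
Sum = 4.67468e+06 + 1.65945e+08 + 235403 + 907618 = 1.71763e+08
Leq = 10*log10(1.71763e+08) = 82.349 dB


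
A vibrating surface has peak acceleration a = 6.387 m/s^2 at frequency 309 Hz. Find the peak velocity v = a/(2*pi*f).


omega = 2*pi*f = 2*pi*309 = 1941.5 rad/s
v = a / omega = 6.387 / 1941.5 = 0.0032897 m/s


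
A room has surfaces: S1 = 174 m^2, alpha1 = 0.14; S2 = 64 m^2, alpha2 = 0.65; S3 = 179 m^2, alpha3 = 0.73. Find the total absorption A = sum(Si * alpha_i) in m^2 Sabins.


174 * 0.14 = 24.36
64 * 0.65 = 41.6
179 * 0.73 = 130.67
A_total = 24.36 + 41.6 + 130.67 = 196.63 m^2


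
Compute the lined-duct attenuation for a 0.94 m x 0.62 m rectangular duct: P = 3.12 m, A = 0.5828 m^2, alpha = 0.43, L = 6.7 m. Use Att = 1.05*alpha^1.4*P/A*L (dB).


alpha^1.4 = 0.43^1.4 = 0.3068
Attenuation rate = 1.05 * alpha^1.4 * P / A
= 1.05 * 0.3068 * 3.12 / 0.5828 = 1.72457 dB/m
Total Att = 1.72457 * 6.7 = 11.555 dB


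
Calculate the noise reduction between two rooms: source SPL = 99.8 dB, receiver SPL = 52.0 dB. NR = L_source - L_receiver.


NR = L_source - L_receiver (difference between source and receiving room levels)
NR = 99.8 - 52.0 = 47.8 dB


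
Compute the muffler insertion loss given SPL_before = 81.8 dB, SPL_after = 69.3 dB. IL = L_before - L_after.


Insertion loss = SPL without muffler - SPL with muffler
IL = 81.8 - 69.3 = 12.5 dB


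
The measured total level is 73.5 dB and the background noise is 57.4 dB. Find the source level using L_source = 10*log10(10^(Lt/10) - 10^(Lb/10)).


10^(73.5/10) = 2.23872e+07
10^(57.4/10) = 549541
Difference = 2.23872e+07 - 549541 = 2.18377e+07
L_source = 10*log10(2.18377e+07) = 73.392 dB


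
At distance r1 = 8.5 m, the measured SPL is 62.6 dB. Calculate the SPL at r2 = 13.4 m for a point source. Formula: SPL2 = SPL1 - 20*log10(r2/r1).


r2/r1 = 13.4/8.5 = 1.57647
Correction = 20*log10(1.57647) = 3.95371 dB
SPL2 = 62.6 - 3.95371 = 58.646 dB


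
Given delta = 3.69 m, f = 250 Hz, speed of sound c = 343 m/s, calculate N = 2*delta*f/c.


N = 2*delta*f/c = 2*delta/lambda, where lambda = c/f
lambda = 343 / 250 = 1.372 m
N = 2 * 3.69 / 1.372 = 5.379


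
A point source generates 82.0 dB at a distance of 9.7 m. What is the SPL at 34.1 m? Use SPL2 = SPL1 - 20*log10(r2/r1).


r2/r1 = 34.1/9.7 = 3.51546
Correction = 20*log10(3.51546) = 10.9196 dB
SPL2 = 82.0 - 10.9196 = 71.08 dB


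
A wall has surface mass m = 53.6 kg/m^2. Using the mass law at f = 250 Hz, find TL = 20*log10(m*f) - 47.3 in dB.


m * f = 53.6 * 250 = 13400
20*log10(13400) = 82.5421 dB
TL = 82.5421 - 47.3 = 35.242 dB


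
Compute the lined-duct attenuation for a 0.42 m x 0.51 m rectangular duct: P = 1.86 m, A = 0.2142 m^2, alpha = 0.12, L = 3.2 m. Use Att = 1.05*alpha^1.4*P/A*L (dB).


alpha^1.4 = 0.12^1.4 = 0.0513871
Attenuation rate = 1.05 * alpha^1.4 * P / A
= 1.05 * 0.0513871 * 1.86 / 0.2142 = 0.468529 dB/m
Total Att = 0.468529 * 3.2 = 1.4993 dB


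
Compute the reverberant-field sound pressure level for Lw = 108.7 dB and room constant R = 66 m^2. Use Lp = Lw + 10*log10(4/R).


4/R = 4/66 = 0.0606061
Lp = 108.7 + 10*log10(0.0606061) = 96.525 dB


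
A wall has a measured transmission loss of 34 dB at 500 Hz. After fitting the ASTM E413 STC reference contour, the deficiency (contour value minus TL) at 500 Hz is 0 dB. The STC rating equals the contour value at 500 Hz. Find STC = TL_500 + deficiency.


By ASTM E413, STC = value of the fitted reference contour at 500 Hz.
Contour value at 500 Hz = TL_500 + deficiency = 34 + 0 = 34
STC = 34


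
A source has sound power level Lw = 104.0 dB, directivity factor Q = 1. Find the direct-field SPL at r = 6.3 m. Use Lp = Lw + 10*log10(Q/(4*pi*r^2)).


4*pi*r^2 = 4*pi*6.3^2 = 498.759 m^2
Q / (4*pi*r^2) = 1 / 498.759 = 0.00200498
Lp = 104.0 + 10*log10(0.00200498) = 77.021 dB


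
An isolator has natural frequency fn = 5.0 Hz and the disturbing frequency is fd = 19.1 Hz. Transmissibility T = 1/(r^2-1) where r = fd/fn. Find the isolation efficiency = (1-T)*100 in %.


r = 19.1 / 5.0 = 3.82
r^2 - 1 = 3.82^2 - 1 = 13.5924
T = 1/13.5924 = 0.0735705
Efficiency = (1 - 0.0735705)*100 = 92.643 %


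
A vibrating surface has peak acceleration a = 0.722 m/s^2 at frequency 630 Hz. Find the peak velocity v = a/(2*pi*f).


omega = 2*pi*f = 2*pi*630 = 3958.41 rad/s
v = a / omega = 0.722 / 3958.41 = 0.0001824 m/s


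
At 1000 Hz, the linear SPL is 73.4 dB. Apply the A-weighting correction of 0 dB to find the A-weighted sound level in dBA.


A-weighting table: 1000 Hz -> 0 dB correction
SPL_A = SPL + correction = 73.4 + (0) = 73.4 dBA


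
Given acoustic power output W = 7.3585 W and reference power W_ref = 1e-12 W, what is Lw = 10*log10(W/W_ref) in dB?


W / W_ref = 7.3585 / 1e-12 = 7.3585e+12
Lw = 10 * log10(7.3585e+12) = 128.67 dB


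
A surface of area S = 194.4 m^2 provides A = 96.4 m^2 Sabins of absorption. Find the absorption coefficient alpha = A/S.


Absorption coefficient = absorbed power / incident power
alpha = A / S = 96.4 / 194.4 = 0.49588


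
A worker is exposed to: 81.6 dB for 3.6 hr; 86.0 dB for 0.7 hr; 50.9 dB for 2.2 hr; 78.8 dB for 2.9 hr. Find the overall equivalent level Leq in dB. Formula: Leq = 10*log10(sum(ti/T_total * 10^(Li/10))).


T_total = 3.6 + 0.7 + 2.2 + 2.9 = 9.4 hr
(3.6/9.4) * 10^(81.6/10) = 5.53573e+07
(0.7/9.4) * 10^(86.0/10) = 2.96463e+07
(2.2/9.4) * 10^(50.9/10) = 28793.5
(2.9/9.4) * 10^(78.8/10) = 2.34029e+07
Sum = 5.53573e+07 + 2.96463e+07 + 28793.5 + 2.34029e+07 = 1.08435e+08
Leq = 10*log10(1.08435e+08) = 80.352 dB


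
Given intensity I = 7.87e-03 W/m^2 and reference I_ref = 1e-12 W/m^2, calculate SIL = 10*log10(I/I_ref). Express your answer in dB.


I / I_ref = 7.87e-03 / 1e-12 = 7.87e+09
SIL = 10 * log10(7.87e+09) = 98.96 dB


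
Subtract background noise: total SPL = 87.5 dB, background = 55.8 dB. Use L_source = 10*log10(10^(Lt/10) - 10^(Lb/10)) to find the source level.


10^(87.5/10) = 5.62341e+08
10^(55.8/10) = 380189
Difference = 5.62341e+08 - 380189 = 5.61961e+08
L_source = 10*log10(5.61961e+08) = 87.497 dB


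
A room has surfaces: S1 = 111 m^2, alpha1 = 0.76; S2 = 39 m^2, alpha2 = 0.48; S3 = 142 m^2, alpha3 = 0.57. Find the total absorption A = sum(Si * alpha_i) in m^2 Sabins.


111 * 0.76 = 84.36
39 * 0.48 = 18.72
142 * 0.57 = 80.94
A_total = 84.36 + 18.72 + 80.94 = 184.02 m^2


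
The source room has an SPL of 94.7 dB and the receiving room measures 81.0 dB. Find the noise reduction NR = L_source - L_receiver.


NR = L_source - L_receiver (difference between source and receiving room levels)
NR = 94.7 - 81.0 = 13.7 dB


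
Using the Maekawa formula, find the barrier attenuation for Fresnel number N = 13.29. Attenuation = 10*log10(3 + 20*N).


3 + 20*N = 3 + 20*13.29 = 268.8
Att = 10*log10(268.8) = 24.294 dB


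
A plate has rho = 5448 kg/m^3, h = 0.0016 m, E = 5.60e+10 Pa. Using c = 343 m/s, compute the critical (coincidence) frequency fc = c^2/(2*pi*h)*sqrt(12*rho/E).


12*rho/E = 12*5448/5.60e+10 = 1.16743e-06
sqrt(12*rho/E) = sqrt(1.16743e-06) = 0.00108048
c^2/(2*pi*h) = 343^2/(2*pi*0.0016) = 1.17028e+07
fc = 1.17028e+07 * 0.00108048 = 12645 Hz


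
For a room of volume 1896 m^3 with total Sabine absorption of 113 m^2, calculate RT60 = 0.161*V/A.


RT60 = 0.161 * 1896 / 113 = 2.7014 s


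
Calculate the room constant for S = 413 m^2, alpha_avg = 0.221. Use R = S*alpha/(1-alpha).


R = 413 * 0.221 / (1 - 0.221) = 117.17 m^2


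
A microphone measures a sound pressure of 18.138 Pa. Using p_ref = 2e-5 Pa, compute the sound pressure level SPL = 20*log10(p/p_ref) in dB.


p / p_ref = 18.138 / 2e-5 = 906900
SPL = 20 * log10(906900) = 119.15 dB


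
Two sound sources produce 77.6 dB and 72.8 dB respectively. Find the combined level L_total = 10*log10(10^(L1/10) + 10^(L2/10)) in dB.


10^(77.6/10) = 5.7544e+07
10^(72.8/10) = 1.90546e+07
Sum = 5.7544e+07 + 1.90546e+07 = 7.65986e+07
L_total = 10*log10(7.65986e+07) = 78.842 dB


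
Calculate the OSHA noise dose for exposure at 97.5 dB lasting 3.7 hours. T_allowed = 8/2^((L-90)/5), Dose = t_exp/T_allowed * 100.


T_allowed = 8 / 2^((97.5 - 90)/5) = 2.82843 hr
Dose = 3.7 / 2.82843 * 100 = 130.81 %


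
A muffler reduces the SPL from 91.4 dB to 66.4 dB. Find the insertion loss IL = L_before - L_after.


Insertion loss = SPL without muffler - SPL with muffler
IL = 91.4 - 66.4 = 25 dB


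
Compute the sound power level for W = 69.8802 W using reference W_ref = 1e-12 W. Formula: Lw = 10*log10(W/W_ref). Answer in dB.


W / W_ref = 69.8802 / 1e-12 = 6.98802e+13
Lw = 10 * log10(6.98802e+13) = 138.44 dB


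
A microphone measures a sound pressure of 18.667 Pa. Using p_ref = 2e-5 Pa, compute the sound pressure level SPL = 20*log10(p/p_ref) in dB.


p / p_ref = 18.667 / 2e-5 = 933350
SPL = 20 * log10(933350) = 119.4 dB


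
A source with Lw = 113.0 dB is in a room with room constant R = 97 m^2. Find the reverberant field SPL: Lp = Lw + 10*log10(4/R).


4/R = 4/97 = 0.0412371
Lp = 113.0 + 10*log10(0.0412371) = 99.153 dB


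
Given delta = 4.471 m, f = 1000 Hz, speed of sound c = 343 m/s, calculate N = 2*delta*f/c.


N = 2*delta*f/c = 2*delta/lambda, where lambda = c/f
lambda = 343 / 1000 = 0.343 m
N = 2 * 4.471 / 0.343 = 26.07


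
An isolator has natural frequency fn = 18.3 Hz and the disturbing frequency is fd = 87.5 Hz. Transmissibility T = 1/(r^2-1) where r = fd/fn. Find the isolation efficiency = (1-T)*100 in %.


r = 87.5 / 18.3 = 4.78142
r^2 - 1 = 4.78142^2 - 1 = 21.862
T = 1/21.862 = 0.0457415
Efficiency = (1 - 0.0457415)*100 = 95.426 %


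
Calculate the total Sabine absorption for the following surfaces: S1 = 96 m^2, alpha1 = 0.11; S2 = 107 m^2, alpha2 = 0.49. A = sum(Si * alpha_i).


96 * 0.11 = 10.56
107 * 0.49 = 52.43
A_total = 10.56 + 52.43 = 62.99 m^2


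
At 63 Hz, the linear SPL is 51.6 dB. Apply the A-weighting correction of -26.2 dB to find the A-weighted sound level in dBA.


A-weighting table: 63 Hz -> -26.2 dB correction
SPL_A = SPL + correction = 51.6 + (-26.2) = 25.4 dBA


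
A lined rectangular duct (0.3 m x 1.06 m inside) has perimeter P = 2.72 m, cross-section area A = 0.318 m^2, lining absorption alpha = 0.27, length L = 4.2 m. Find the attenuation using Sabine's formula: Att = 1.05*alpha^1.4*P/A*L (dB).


alpha^1.4 = 0.27^1.4 = 0.159922
Attenuation rate = 1.05 * alpha^1.4 * P / A
= 1.05 * 0.159922 * 2.72 / 0.318 = 1.43628 dB/m
Total Att = 1.43628 * 4.2 = 6.0324 dB


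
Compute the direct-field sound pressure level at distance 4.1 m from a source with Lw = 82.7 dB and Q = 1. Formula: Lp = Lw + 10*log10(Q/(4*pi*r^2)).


4*pi*r^2 = 4*pi*4.1^2 = 211.241 m^2
Q / (4*pi*r^2) = 1 / 211.241 = 0.00473393
Lp = 82.7 + 10*log10(0.00473393) = 59.452 dB


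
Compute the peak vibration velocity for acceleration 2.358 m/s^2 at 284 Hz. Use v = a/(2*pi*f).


omega = 2*pi*f = 2*pi*284 = 1784.42 rad/s
v = a / omega = 2.358 / 1784.42 = 0.0013214 m/s


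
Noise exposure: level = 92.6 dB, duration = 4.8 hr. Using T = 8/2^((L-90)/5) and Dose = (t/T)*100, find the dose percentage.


T_allowed = 8 / 2^((92.6 - 90)/5) = 5.57897 hr
Dose = 4.8 / 5.57897 * 100 = 86.037 %


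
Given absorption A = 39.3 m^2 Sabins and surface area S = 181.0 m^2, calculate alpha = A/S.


Absorption coefficient = absorbed power / incident power
alpha = A / S = 39.3 / 181.0 = 0.21713


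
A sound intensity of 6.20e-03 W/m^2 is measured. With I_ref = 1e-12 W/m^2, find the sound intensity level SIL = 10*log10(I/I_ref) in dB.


I / I_ref = 6.20e-03 / 1e-12 = 6.2e+09
SIL = 10 * log10(6.2e+09) = 97.924 dB
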